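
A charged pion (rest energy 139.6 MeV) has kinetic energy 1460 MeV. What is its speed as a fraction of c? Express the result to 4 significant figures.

K = (γ−1)mc², so γ = 1 + 1460/139.6 = 11.458.
Then v/c = √(1 − γ⁻²) = √(1 − 0.00761697) = √0.99238303 = 0.9962.

0.9962c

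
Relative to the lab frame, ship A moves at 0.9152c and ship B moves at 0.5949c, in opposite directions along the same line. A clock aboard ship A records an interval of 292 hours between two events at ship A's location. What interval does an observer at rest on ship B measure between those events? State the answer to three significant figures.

1390 hours

The velocity of ship A relative to ship B is (0.9152 + 0.5949)c / (1 + 0.9152×0.5949) = 0.97776c; relative speed 0.97776c.
γ for this relative speed: γ = 1/√(1 − 0.956015) = 4.7681.
Ship A's interval is proper; time dilation gives Δt_B = γΔτ = 4.7681 × 292 hours = 1390 hours.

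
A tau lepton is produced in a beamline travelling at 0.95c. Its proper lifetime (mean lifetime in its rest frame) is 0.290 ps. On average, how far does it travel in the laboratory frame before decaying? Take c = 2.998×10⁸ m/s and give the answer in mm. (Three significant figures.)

Lorentz factor: γ = (1 − 0.9025)^(−1/2) = 3.2026.
Lab-frame lifetime: Δt = γτ = 3.2026 × 0.290 ps = 0.92875 ps.
Distance: d = vΔt = 0.95 × 2.998×10⁸ m/s × 9.2875×10^-13 s = 2.65×10^-4 m = 0.265 mm.

0.265 mm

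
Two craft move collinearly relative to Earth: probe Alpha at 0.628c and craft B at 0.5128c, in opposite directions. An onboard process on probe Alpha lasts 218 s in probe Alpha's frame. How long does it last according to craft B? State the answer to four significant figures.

431.4 s

The velocity of probe Alpha relative to craft B is (0.628 + 0.5128)c / (1 + 0.628×0.5128) = 0.86291c; relative speed 0.86291c.
At |u| = 0.86291c, γ = (1 − 0.744614)^(−1/2) = 1.9788.
The clock on probe Alpha records proper time, so craft B measures Δt = γΔτ = 1.9788 × 218 = 431.4 s.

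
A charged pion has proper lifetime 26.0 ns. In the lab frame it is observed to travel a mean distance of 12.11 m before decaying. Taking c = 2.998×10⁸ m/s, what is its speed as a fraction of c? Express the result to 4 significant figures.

0.8409c

Let x = d/(cτ) = 12.11 m / (2.998×10⁸ m/s × 2.600×10^-8 s) = 1.5536. Since d = βγcτ, x = βγ = β/√(1−β²).
Solving: β² = x²/(1+x²) = 2.41367/3.41367 = 0.70706, so β = 0.8409.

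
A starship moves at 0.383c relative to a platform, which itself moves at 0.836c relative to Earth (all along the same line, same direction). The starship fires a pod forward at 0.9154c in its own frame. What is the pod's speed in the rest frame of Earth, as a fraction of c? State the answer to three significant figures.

0.996c

First combine the pod and starship (S''→S'): u₁ = (0.9154 + 0.383)/(1 + 0.9154×0.383) = 1.2984/1.3505982 = 0.96135.
Then combine with the platform (S'→S): u = (0.96135 + 0.836)/(1 + 0.96135×0.836) = 1.79735/1.8036886 = 0.99649.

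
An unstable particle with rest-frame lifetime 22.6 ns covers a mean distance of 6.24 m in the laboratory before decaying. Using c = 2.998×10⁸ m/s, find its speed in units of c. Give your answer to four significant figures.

d = βγcτ ⇒ βγ = d/(cτ) = 6.240 m / (6.77548 m) = 0.92097.
β = (βγ)/√(1+(βγ)²) = 0.92097/√1.848186 = 0.6774.

0.6774c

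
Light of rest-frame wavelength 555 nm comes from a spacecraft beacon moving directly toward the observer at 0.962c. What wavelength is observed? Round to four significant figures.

Relativistic Doppler for wavelength: λ_obs = λ_src · √((1−β)/(1+β)).
With β = 0.962: factor = √(0.038/1.962) = 0.13917.
λ_obs = 555 × 0.13917 = 77.24 nm.

77.24 nm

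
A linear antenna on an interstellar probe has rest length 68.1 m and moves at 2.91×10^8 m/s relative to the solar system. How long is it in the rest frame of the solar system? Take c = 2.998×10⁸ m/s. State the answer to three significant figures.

β = v/c = (2.91×10^8 m/s)/(2.998×10⁸ m/s) = 0.970647.
Lorentz factor: γ = (1 − 0.9421556)^(−1/2) = 4.1579.
Length contraction: L = L₀/γ = 68.1/4.1579 = 16.4 m.

16.4 m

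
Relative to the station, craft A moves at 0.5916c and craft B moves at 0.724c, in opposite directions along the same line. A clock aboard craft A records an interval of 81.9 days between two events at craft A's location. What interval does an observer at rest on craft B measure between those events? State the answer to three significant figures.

210 days

The velocity of craft A relative to craft B is (0.5916 + 0.724)c / (1 + 0.5916×0.724) = 0.92108c; relative speed 0.92108c.
γ for this relative speed: γ = 1/√(1 − 0.848388) = 2.5682.
Craft A's interval is proper; time dilation gives Δt_B = γΔτ = 2.5682 × 81.9 days = 210 days.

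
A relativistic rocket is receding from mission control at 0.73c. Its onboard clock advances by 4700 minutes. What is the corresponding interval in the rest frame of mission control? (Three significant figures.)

6880 minutes

β² = 0.5329, so γ = 1/√0.4671 = 1.4632.
The onboard clock measures proper time, so the interval in the rest frame of mission control is dilated: Δt = γ·Δτ = 1.4632 × 4700 minutes = 6880 minutes.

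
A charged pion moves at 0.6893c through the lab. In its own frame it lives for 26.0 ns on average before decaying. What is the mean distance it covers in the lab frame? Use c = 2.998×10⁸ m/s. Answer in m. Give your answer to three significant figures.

β² = 0.47513449, so γ = 1/√0.52486551 = 1.3803.
Lab-frame lifetime: Δt = γτ = 1.3803 × 26.0 ns = 35.888 ns.
Distance: d = vΔt = 0.6893 × 2.998×10⁸ m/s × 3.5888×10^-8 s = 7.42 m.

7.42 m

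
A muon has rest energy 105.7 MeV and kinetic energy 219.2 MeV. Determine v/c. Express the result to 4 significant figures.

K = (γ−1)mc², so γ = 1 + 219.2/105.7 = 3.0738.
Then v/c = √(1 − γ⁻²) = √(1 − 0.10584) = √0.89416 = 0.9456.

0.9456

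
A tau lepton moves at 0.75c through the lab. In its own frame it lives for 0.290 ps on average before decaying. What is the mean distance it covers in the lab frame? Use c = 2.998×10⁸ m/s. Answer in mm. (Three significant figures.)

0.0986 mm

γ = 1/√(1 − β²) = 1/√(1 − 0.5625) = 1/√0.4375 = 1/0.661438 = 1.5119.
Lab-frame lifetime: Δt = γτ = 1.5119 × 0.290 ps = 0.43845 ps.
Distance: d = vΔt = 0.75 × 2.998×10⁸ m/s × 4.3845×10^-13 s = 9.86×10^-5 m = 0.0986 mm.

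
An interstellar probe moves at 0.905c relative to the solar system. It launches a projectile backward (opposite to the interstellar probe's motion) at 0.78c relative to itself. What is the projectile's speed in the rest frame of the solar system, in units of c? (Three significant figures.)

In units of c, u = (u' + v)/(1 + u'v) with u' = −0.78 and v = 0.905.
Numerator: −0.78 + 0.905 = 0.125. Denominator: 1 + (−0.78)(0.905) = 0.2941.
u = 0.125/0.2941 = 0.42503, so the speed is 0.425c.

0.425c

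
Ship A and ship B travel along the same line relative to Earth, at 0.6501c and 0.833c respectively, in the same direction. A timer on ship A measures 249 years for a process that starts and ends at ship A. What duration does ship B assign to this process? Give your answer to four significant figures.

271.5 years

Transform ship A's velocity into ship B's frame: (0.6501 − 0.833)/(1 − 0.6501·0.833) = −0.1829/0.4584667, so the relative speed is 0.39894c.
At |u| = 0.39894c, γ = (1 − 0.159153)^(−1/2) = 1.0905.
Ship A's interval is proper; time dilation gives Δt_B = γΔτ = 1.0905 × 249 years = 271.5 years.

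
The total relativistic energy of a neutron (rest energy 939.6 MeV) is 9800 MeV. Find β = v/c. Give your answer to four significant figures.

0.9954

Total energy E = γmc² gives γ = 9800/939.6 = 10.43.
Hence β = √(1 − 1/γ²) = √(1 − 0.00919245) = √0.99080755 = 0.9954.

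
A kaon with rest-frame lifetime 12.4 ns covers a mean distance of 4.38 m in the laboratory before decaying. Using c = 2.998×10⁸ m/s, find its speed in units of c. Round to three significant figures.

Lab distance = (lab lifetime)·v = γτ·βc, so βγ = d/(cτ) = 4.380/(2.998×10⁸ × 1.240×10^-8) = 1.1782.
With βγ = 1.1782: γ² = 1 + (βγ)² = 2.38816, and β = (βγ)/γ = 1.1782/1.54537 = 0.762.

0.762c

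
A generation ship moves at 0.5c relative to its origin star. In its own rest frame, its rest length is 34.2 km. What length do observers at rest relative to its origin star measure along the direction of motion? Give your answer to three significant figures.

29.6 km

Lorentz factor: γ = (1 − 0.25)^(−1/2) = 1.1547.
Along the direction of motion the measured length is L₀/γ = 34.2/1.1547 = 29.6 km.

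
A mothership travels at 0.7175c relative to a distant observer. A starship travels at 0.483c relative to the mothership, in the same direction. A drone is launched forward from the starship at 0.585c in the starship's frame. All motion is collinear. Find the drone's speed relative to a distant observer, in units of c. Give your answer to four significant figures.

0.9704c

Apply u = (u'+v)/(1+u'v) twice. Drone in the mothership frame: (0.585+0.483)/(1+0.585·0.483) = 1.068/1.282555 = 0.83271c.
That velocity, transformed to the rest frame of a distant observer: (0.83271+0.7175)/(1+0.83271·0.7175) = 1.55021/1.597469425 = 0.97042c.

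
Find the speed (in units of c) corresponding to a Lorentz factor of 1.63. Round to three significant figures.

β = √(1 − 1/γ²) = √(1 − 1/2.6569) = √0.623622 = 0.790.

0.790c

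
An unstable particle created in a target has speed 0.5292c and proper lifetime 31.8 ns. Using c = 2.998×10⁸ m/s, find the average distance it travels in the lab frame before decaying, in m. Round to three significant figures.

5.95 m

With β = 0.5292, γ = 1/√(1 − 0.5292²) = 1/√0.71994736 = 1.1786.
Lab-frame lifetime: Δt = γτ = 1.1786 × 31.8 ns = 37.479 ns.
Distance: d = vΔt = 0.5292 × 2.998×10⁸ m/s × 3.7479×10^-8 s = 5.95 m.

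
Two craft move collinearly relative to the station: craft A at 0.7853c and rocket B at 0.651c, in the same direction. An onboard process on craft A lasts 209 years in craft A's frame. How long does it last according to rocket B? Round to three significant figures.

Transform craft A's velocity into rocket B's frame: (0.7853 − 0.651)/(1 − 0.7853·0.651) = 0.1343/0.4887697, so the relative speed is 0.27477c.
At |u| = 0.27477c, γ = (1 − 0.0754986)^(−1/2) = 1.04.
Craft A's interval is proper; time dilation gives Δt_B = γΔτ = 1.04 × 209 years = 217 years.

217 years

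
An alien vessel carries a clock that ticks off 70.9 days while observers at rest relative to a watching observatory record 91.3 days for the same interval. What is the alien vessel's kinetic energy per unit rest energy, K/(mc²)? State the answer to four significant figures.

0.2877

The time-dilation ratio gives γ = 91.3/70.9 = 1.28773.
Since K = (γ−1)mc², K/(mc²) = 1.28773 − 1 = 0.2877.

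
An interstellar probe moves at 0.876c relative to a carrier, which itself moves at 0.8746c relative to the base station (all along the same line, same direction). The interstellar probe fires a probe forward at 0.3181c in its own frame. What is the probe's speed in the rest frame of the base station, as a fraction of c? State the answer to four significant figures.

Compose velocities in two stages. Stage 1 (into S'): u₁ = (0.3181+0.876)/(1+0.3181×0.876) = 0.93387.
Stage 2 (into S): u = (0.93387+0.8746)/(1+0.93387×0.8746) = 0.99544, so the speed is 0.9954c.

0.9954c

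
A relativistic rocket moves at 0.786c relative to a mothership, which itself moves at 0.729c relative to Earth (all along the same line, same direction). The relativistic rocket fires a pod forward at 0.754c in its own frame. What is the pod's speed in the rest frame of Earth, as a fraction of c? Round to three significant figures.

Compose velocities in two stages. Stage 1 (into S'): u₁ = (0.754+0.786)/(1+0.754×0.786) = 0.96695.
Stage 2 (into S): u = (0.96695+0.729)/(1+0.96695×0.729) = 0.99475, so the speed is 0.995c.

0.995c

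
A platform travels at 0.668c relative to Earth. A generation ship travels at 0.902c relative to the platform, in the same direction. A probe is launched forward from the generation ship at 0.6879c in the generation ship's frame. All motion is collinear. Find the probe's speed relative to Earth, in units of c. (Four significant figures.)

0.9962c

Apply u = (u'+v)/(1+u'v) twice. Probe in the platform frame: (0.6879+0.902)/(1+0.6879·0.902) = 1.5899/1.6204858 = 0.98113c.
That velocity, transformed to the rest frame of Earth: (0.98113+0.668)/(1+0.98113·0.668) = 1.64913/1.65539484 = 0.99622c.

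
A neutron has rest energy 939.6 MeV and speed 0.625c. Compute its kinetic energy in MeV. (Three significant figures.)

Lorentz factor: γ = (1 − 0.390625)^(−1/2) = 1.28103.
Kinetic energy: K = (γ − 1)mc² = (1.28103 − 1) × 939.6 MeV = 0.28103 × 939.6 = 264 MeV.

264 MeV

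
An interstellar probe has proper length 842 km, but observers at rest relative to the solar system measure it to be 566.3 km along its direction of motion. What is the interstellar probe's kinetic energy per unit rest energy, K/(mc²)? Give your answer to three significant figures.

0.487

γ = L₀/L = 842/566.3 = 1.48684.
Since K = (γ−1)mc², K/(mc²) = 1.48684 − 1 = 0.487.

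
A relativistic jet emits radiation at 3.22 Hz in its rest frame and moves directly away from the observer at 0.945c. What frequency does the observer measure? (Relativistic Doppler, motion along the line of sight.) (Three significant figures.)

0.541 Hz

Relativistic Doppler (source moving away): f_obs = f_src · √((1−β)/(1+β)).
With β = 0.945: factor = √(0.055/1.945) = 0.16816.
f_obs = 3.22 × 0.16816 = 0.541 Hz.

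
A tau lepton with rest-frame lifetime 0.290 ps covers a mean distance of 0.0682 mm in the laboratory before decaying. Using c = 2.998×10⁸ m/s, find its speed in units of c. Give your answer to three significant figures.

Lab distance = (lab lifetime)·v = γτ·βc, so βγ = d/(cτ) = 6.820×10^-5/(2.998×10⁸ × 2.900×10^-13) = 0.78443.
With βγ = 0.78443: γ² = 1 + (βγ)² = 1.61533, and β = (βγ)/γ = 0.78443/1.27096 = 0.617.

0.617c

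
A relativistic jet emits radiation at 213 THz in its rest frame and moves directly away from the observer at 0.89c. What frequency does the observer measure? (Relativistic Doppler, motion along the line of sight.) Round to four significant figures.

51.39 THz

Relativistic Doppler (source moving away): f_obs = f_src · √((1−β)/(1+β)).
With β = 0.89: factor = √(0.11/1.89) = 0.24125.
f_obs = 213 × 0.24125 = 51.39 THz.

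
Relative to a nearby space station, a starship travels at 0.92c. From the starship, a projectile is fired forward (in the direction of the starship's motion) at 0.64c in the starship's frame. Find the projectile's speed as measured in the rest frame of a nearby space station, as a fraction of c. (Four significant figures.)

0.9819c

In units of c, u = (u' + v)/(1 + u'v) with u' = 0.64 and v = 0.92.
Numerator: 0.64 + 0.92 = 1.56. Denominator: 1 + (0.64)(0.92) = 1.5888.
u = 1.56/1.5888 = 0.98187, so the speed is 0.9819c.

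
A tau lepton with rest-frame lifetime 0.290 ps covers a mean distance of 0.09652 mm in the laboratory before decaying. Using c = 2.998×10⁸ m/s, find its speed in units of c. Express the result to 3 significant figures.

0.743c

Let x = d/(cτ) = 9.652×10^-5 m / (2.998×10⁸ m/s × 2.900×10^-13 s) = 1.1102. Since d = βγcτ, x = βγ = β/√(1−β²).
Solving: β² = x²/(1+x²) = 1.23254/2.23254 = 0.55208, so β = 0.743.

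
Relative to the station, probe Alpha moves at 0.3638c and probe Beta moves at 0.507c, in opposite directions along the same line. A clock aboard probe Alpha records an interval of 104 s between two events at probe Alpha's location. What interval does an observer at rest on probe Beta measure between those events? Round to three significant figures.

The velocity of probe Alpha relative to probe Beta is (0.3638 + 0.507)c / (1 + 0.3638×0.507) = 0.7352c; relative speed 0.7352c.
γ for this relative speed: γ = 1/√(1 − 0.540519) = 1.4753.
Probe Alpha's interval is proper; time dilation gives Δt_B = γΔτ = 1.4753 × 104 s = 153 s.

153 s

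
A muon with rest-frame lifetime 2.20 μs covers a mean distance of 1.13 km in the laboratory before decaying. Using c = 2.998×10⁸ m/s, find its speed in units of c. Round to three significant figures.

0.864c

Let x = d/(cτ) = 1130 m / (2.998×10⁸ m/s × 2.200×10^-6 s) = 1.7133. Since d = βγcτ, x = βγ = β/√(1−β²).
Solving: β² = x²/(1+x²) = 2.9354/3.9354 = 0.745896, so β = 0.864.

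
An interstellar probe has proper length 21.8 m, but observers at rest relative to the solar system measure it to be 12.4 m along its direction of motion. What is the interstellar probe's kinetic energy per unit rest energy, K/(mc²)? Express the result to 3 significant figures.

0.758

From L = L₀/γ: γ = 21.8/12.4 = 1.75806.
Since K = (γ−1)mc², K/(mc²) = 1.75806 − 1 = 0.758.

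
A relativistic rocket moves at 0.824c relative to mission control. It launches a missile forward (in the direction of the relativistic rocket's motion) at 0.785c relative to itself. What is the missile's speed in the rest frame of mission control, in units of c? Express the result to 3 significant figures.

In units of c, u = (u' + v)/(1 + u'v) with u' = 0.785 and v = 0.824.
Numerator: 0.785 + 0.824 = 1.609. Denominator: 1 + (0.785)(0.824) = 1.64684.
u = 1.609/1.64684 = 0.97702, so the speed is 0.977c.

0.977c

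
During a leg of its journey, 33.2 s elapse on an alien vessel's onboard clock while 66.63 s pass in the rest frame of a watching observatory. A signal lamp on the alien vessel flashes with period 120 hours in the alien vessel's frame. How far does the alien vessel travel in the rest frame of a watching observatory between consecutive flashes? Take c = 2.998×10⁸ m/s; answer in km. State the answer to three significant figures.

From Δt = γΔτ: γ = 66.63/33.2 = 2.00693.
β = √(1 − 1/γ²) = 0.86702. Lab-frame period = γτ = 2.00693×120 hours = 240.83 hours. Distance = βc × γτ = 0.86702 × 2.998×10⁸ m/s × 866988 s = 2.2536×10^14 m = 2.25×10^11 km.

2.25×10^11 km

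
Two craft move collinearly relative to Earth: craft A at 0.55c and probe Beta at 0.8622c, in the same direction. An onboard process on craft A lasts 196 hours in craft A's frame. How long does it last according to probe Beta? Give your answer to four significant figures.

243.6 hours

Speed of craft A in probe Beta's frame: u = (v_A − v_B)/(1 − v_A v_B/c²) = (0.55 − 0.8622)/(1 − 0.55×0.8622) = −0.3122/0.52579 = −0.59377; |u| = 0.59377c.
At |u| = 0.59377c, γ = (1 − 0.352563)^(−1/2) = 1.2428.
Craft A's interval is proper; time dilation gives Δt_B = γΔτ = 1.2428 × 196 hours = 243.6 hours.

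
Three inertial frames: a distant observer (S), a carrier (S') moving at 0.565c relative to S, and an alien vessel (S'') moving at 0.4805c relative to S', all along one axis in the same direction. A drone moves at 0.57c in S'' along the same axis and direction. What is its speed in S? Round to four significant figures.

0.9480c

Apply u = (u'+v)/(1+u'v) twice. Drone in the carrier frame: (0.57+0.4805)/(1+0.57·0.4805) = 1.0505/1.273885 = 0.82464c.
That velocity, transformed to the rest frame of a distant observer: (0.82464+0.565)/(1+0.82464·0.565) = 1.38964/1.4659216 = 0.94796c.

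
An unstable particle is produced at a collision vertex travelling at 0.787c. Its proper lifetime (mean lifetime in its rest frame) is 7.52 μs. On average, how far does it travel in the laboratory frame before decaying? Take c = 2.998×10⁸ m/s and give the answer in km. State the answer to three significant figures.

2.88 km

With β = 0.787, γ = 1/√(1 − 0.787²) = 1/√0.380631 = 1.6209.
Lab-frame lifetime: Δt = γτ = 1.6209 × 7.52 μs = 12.189 μs.
Distance: d = vΔt = 0.787 × 2.998×10⁸ m/s × 1.2189×10^-5 s = 2880 m = 2.88 km.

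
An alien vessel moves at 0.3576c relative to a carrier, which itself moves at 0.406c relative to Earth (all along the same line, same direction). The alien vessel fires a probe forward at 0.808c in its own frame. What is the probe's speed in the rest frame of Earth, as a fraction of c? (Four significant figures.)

0.9584c

Compose velocities in two stages. Stage 1 (into S'): u₁ = (0.808+0.3576)/(1+0.808×0.3576) = 0.90431.
Stage 2 (into S): u = (0.90431+0.406)/(1+0.90431×0.406) = 0.95842, so the speed is 0.9584c.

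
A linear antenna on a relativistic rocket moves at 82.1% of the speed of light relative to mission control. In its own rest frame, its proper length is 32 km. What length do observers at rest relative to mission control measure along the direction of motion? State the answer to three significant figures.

γ = 1/√(1 − β²) = 1/√(1 − 0.674041) = 1/√0.325959 = 1/0.570928 = 1.7515.
Length contraction: L = L₀/γ = 32/1.7515 = 18.3 km.

18.3 km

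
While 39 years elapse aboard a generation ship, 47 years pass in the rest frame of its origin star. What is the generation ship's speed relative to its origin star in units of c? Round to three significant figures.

γ = Δt/Δτ = 47/39 = 1.2051.
β = √(1 − 1/γ²) = √(1 − 0.688579) = √0.311421 = 0.558.

0.558c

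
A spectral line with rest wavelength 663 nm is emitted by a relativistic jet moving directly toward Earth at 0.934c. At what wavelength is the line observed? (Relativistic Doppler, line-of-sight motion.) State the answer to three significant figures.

Relativistic Doppler for wavelength: λ_obs = λ_src · √((1−β)/(1+β)).
With β = 0.934: factor = √(0.066/1.934) = 0.18473.
λ_obs = 663 × 0.18473 = 122 nm.

122 nm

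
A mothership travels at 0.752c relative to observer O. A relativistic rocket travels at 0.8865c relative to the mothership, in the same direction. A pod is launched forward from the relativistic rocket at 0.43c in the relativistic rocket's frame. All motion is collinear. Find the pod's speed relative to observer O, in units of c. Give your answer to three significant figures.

0.993c

Apply u = (u'+v)/(1+u'v) twice. Pod in the mothership frame: (0.43+0.8865)/(1+0.43·0.8865) = 1.3165/1.381195 = 0.95316c.
That velocity, transformed to the rest frame of observer O: (0.95316+0.752)/(1+0.95316·0.752) = 1.70516/1.71677632 = 0.99323c.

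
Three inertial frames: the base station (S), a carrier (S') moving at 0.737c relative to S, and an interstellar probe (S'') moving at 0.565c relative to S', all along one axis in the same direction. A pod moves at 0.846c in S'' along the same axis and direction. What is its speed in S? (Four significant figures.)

Apply u = (u'+v)/(1+u'v) twice. Pod in the carrier frame: (0.846+0.565)/(1+0.846·0.565) = 1.411/1.47799 = 0.95467c.
That velocity, transformed to the rest frame of the base station: (0.95467+0.737)/(1+0.95467·0.737) = 1.69167/1.70359179 = 0.993c.

0.9930c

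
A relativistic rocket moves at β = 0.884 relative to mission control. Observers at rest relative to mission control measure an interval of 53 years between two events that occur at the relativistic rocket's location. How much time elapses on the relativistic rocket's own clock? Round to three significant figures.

With β = 0.884, γ = 1/√(1 − 0.884²) = 1/√0.218544 = 2.1391.
The moving clock records proper time: Δτ = Δt/γ = 53/2.1391 = 24.8 years.

24.8 years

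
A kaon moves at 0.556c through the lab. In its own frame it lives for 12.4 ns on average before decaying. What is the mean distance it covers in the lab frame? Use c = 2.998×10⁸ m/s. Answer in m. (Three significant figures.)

γ = 1/√(1 − β²) = 1/√(1 − 0.309136) = 1/√0.690864 = 1/0.831182 = 1.2031.
Lab-frame lifetime: Δt = γτ = 1.2031 × 12.4 ns = 14.918 ns.
Distance: d = vΔt = 0.556 × 2.998×10⁸ m/s × 1.4918×10^-8 s = 2.49 m.

2.49 m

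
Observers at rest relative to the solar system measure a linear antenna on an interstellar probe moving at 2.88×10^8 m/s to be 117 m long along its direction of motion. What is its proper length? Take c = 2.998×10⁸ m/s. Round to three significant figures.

421 m

β = v/c = (2.88×10^8 m/s)/(2.998×10⁸ m/s) = 0.96064.
γ = 1/√(1 − β²) = 1/√(1 − 0.9228292096) = 1/√0.0771707904 = 1/0.277796 = 3.5998.
Proper length: L₀ = γ·L = 3.5998 × 117 = 421 m.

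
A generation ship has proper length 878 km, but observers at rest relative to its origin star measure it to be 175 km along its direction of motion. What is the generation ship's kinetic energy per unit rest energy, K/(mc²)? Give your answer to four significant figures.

Length contraction gives γ = L₀/L = 878/175 = 5.01714.
Since K = (γ−1)mc², K/(mc²) = 5.01714 − 1 = 4.017.

4.017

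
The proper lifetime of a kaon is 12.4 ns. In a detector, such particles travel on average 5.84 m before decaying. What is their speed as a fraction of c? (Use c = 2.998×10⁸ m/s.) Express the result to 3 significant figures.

d = βγcτ ⇒ βγ = d/(cτ) = 5.840 m / (3.71752 m) = 1.5709.
β = (βγ)/√(1+(βγ)²) = 1.5709/√3.46773 = 0.844.

0.844c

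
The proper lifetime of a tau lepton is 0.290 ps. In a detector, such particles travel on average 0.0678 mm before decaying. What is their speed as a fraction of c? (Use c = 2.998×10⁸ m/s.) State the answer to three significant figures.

0.615c

Lab distance = (lab lifetime)·v = γτ·βc, so βγ = d/(cτ) = 6.780×10^-5/(2.998×10⁸ × 2.900×10^-13) = 0.77983.
With βγ = 0.77983: γ² = 1 + (βγ)² = 1.608135, and β = (βγ)/γ = 0.77983/1.26812 = 0.615.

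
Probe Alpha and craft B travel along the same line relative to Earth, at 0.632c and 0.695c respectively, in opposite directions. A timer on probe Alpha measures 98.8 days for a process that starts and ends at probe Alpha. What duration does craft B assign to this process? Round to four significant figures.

Transform probe Alpha's velocity into craft B's frame: (0.632 + 0.695)/(1 + 0.632·0.695) = 1.327/1.43924, so the relative speed is 0.92201c.
γ for this relative speed: γ = 1/√(1 − 0.850102) = 2.5829.
The clock on probe Alpha records proper time, so craft B measures Δt = γΔτ = 2.5829 × 98.8 = 255.2 days.

255.2 days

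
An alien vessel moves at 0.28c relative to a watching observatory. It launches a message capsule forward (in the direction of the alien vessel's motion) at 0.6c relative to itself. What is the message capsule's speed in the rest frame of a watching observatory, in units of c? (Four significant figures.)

Relativistic velocity addition: u = (u' + v)/(1 + u'v/c²), with u' = 0.6c and v = 0.28c.
Numerator: 0.6 + 0.28 = 0.88. Denominator: 1 + (0.6)(0.28) = 1.168.
u = 0.88/1.168 = 0.75342, so the speed is 0.7534c.

0.7534c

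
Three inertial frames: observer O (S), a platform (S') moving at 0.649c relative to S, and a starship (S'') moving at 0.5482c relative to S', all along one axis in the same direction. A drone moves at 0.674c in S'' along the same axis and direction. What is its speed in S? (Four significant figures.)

Compose velocities in two stages. Stage 1 (into S'): u₁ = (0.674+0.5482)/(1+0.674×0.5482) = 0.89245.
Stage 2 (into S): u = (0.89245+0.649)/(1+0.89245×0.649) = 0.9761, so the speed is 0.9761c.

0.9761c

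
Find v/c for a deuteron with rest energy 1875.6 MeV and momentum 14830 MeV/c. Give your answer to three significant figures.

0.992

βγ = pc/(mc²) = 14830/1875.6 = 7.9068.
Since γ² = 1 + (βγ)² = 63.5175, γ = √63.5175 = 7.96979, and β = (βγ)/γ = 7.9068/7.96979 = 0.992.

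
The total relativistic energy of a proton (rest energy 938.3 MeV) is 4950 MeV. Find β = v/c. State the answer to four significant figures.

0.9819

γ = E/(mc²) = 4950/938.3 = 5.2755.
β = √(1 − 1/γ²) = √(1 − 0.0359313) = √0.9640687 = 0.9819.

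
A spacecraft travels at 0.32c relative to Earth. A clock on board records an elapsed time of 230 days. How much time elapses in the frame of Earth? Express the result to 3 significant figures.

Lorentz factor: γ = (1 − 0.1024)^(−1/2) = 1.0555.
The onboard clock measures proper time, so the interval in the rest frame of Earth is dilated: Δt = γ·Δτ = 1.0555 × 230 days = 243 days.

243 days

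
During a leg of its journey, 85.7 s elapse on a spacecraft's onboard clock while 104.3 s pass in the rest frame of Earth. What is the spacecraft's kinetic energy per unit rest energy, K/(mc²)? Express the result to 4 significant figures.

γ = Δt/Δτ = 104.3/85.7 = 1.21704.
K/(mc²) = γ − 1 = 1.21704 − 1 = 0.2170.

0.2170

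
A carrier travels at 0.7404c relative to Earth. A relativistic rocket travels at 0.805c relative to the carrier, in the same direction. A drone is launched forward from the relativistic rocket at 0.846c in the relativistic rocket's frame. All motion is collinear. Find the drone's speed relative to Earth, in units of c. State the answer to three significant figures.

Apply u = (u'+v)/(1+u'v) twice. Drone in the carrier frame: (0.846+0.805)/(1+0.846·0.805) = 1.651/1.68103 = 0.98214c.
That velocity, transformed to the rest frame of Earth: (0.98214+0.7404)/(1+0.98214·0.7404) = 1.72254/1.727176456 = 0.99732c.

0.997c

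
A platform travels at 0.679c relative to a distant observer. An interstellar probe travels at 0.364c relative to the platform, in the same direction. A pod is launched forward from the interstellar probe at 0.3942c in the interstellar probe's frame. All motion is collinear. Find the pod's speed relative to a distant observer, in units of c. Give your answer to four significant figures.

First combine the pod and interstellar probe (S''→S'): u₁ = (0.3942 + 0.364)/(1 + 0.3942×0.364) = 0.7582/1.1434888 = 0.66306.
Then combine with the platform (S'→S): u = (0.66306 + 0.679)/(1 + 0.66306×0.679) = 1.34206/1.45021774 = 0.92542.

0.9254c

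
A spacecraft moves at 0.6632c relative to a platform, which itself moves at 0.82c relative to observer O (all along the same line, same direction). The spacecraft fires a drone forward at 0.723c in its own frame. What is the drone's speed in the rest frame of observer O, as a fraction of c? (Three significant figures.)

0.994c

First combine the drone and spacecraft (S''→S'): u₁ = (0.723 + 0.6632)/(1 + 0.723×0.6632) = 1.3862/1.4794936 = 0.93694.
Then combine with the platform (S'→S): u = (0.93694 + 0.82)/(1 + 0.93694×0.82) = 1.75694/1.7682908 = 0.99358.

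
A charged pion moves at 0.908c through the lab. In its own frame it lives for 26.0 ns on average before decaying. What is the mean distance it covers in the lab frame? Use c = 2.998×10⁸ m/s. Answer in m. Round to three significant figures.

16.9 m

β² = 0.824464, so γ = 1/√0.175536 = 2.3868.
Lab-frame lifetime: Δt = γτ = 2.3868 × 26.0 ns = 62.057 ns.
Distance: d = vΔt = 0.908 × 2.998×10⁸ m/s × 6.2057×10^-8 s = 16.9 m.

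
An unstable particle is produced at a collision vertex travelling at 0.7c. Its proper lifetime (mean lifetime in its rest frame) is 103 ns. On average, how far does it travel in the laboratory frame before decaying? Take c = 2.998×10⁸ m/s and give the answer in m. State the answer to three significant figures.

30.3 m

β² = 0.49, so γ = 1/√0.51 = 1.4003.
Lab-frame lifetime: Δt = γτ = 1.4003 × 103 ns = 144.23 ns.
Distance: d = vΔt = 0.7 × 2.998×10⁸ m/s × 1.4423×10^-7 s = 30.3 m.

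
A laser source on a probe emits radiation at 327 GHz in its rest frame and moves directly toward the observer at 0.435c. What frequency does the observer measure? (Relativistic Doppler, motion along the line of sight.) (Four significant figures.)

521.1 GHz

Relativistic Doppler (source moving toward): f_obs = f_src · √((1+β)/(1−β)).
With β = 0.435: factor = √(1.435/0.565) = 1.5937.
f_obs = 327 × 1.5937 = 521.1 GHz.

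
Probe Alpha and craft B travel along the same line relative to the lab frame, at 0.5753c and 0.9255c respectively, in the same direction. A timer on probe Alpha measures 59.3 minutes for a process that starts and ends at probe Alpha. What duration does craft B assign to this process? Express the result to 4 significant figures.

The velocity of probe Alpha relative to craft B is (0.5753 − 0.9255)c / (1 − 0.5753×0.9255) = −0.749c; relative speed 0.749c.
γ for this relative speed: γ = 1/√(1 − 0.561001) = 1.5093.
The clock on probe Alpha records proper time, so craft B measures Δt = γΔτ = 1.5093 × 59.3 = 89.50 minutes.

89.50 minutes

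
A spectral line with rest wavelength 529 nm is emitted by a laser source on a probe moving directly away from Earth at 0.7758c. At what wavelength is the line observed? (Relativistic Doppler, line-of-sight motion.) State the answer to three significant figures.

1490 nm

Relativistic Doppler for wavelength: λ_obs = λ_src · √((1+β)/(1−β)).
With β = 0.7758: factor = √(1.7758/0.2242) = 2.8144.
λ_obs = 529 × 2.8144 = 1490 nm.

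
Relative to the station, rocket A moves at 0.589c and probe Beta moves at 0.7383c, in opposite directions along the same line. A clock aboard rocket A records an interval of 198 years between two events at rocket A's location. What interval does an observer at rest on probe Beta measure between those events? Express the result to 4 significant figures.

521.2 years

The velocity of rocket A relative to probe Beta is (0.589 + 0.7383)c / (1 + 0.589×0.7383) = 0.92504c; relative speed 0.92504c.
At |u| = 0.92504c, γ = (1 − 0.855699)^(−1/2) = 2.6325.
Rocket A's interval is proper; time dilation gives Δt_B = γΔτ = 2.6325 × 198 years = 521.2 years.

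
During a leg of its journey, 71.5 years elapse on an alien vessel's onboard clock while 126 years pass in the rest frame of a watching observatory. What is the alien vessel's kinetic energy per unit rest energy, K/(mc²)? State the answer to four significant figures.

0.7622

The time-dilation ratio gives γ = 126/71.5 = 1.76224.
Since K = (γ−1)mc², K/(mc²) = 1.76224 − 1 = 0.7622.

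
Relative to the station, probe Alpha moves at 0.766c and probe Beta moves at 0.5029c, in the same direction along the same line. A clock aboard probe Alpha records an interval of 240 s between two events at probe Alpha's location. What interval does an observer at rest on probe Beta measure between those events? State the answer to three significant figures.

The velocity of probe Alpha relative to probe Beta is (0.766 − 0.5029)c / (1 − 0.766×0.5029) = 0.42796c; relative speed 0.42796c.
γ for this relative speed: γ = 1/√(1 − 0.18315) = 1.1064.
The clock on probe Alpha records proper time, so probe Beta measures Δt = γΔτ = 1.1064 × 240 = 266 s.

266 s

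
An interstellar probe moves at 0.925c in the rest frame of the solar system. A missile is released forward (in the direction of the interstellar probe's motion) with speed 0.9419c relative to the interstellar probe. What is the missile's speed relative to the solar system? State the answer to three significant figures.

0.998c

Relativistic velocity addition: u = (u' + v)/(1 + u'v/c²), with u' = 0.9419c and v = 0.925c.
Numerator: 0.9419 + 0.925 = 1.8669. Denominator: 1 + (0.9419)(0.925) = 1.8712575.
u = 1.8669/1.8712575 = 0.99767, so the speed is 0.998c.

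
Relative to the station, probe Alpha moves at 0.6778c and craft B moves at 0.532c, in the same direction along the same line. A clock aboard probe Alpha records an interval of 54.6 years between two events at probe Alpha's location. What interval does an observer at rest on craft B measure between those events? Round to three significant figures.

56.1 years

The velocity of probe Alpha relative to craft B is (0.6778 − 0.532)c / (1 − 0.6778×0.532) = 0.22802c; relative speed 0.22802c.
At |u| = 0.22802c, γ = (1 − 0.0519931)^(−1/2) = 1.0271.
The clock on probe Alpha records proper time, so craft B measures Δt = γΔτ = 1.0271 × 54.6 = 56.1 years.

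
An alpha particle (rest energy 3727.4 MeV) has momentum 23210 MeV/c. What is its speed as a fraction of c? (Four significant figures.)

0.9873c

βγ = pc/(mc²) = 23210/3727.4 = 6.2269.
Since γ² = 1 + (βγ)² = 39.7743, γ = √39.7743 = 6.30669, and β = (βγ)/γ = 6.2269/6.30669 = 0.9873.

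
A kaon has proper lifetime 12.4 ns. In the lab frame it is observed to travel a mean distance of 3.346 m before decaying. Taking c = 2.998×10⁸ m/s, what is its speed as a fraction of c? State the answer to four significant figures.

0.6690c

Lab distance = (lab lifetime)·v = γτ·βc, so βγ = d/(cτ) = 3.346/(2.998×10⁸ × 1.240×10^-8) = 0.90006.
With βγ = 0.90006: γ² = 1 + (βγ)² = 1.810108, and β = (βγ)/γ = 0.90006/1.3454 = 0.6690.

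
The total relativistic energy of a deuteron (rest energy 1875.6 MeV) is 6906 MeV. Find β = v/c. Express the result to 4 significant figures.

0.9624

Total energy E = γmc² gives γ = 6906/1875.6 = 3.682.
Hence β = √(1 − 1/γ²) = √(1 − 0.073762) = √0.926238 = 0.9624.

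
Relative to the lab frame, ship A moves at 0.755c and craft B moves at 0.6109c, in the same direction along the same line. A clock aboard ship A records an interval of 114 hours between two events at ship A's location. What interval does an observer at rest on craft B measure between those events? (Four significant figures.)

118.3 hours

Speed of ship A in craft B's frame: u = (v_A − v_B)/(1 − v_A v_B/c²) = (0.755 − 0.6109)/(1 − 0.755×0.6109) = 0.1441/0.5387705 = 0.26746; |u| = 0.26746c.
γ for this relative speed: γ = 1/√(1 − 0.0715349) = 1.0378.
The clock on ship A records proper time, so craft B measures Δt = γΔτ = 1.0378 × 114 = 118.3 hours.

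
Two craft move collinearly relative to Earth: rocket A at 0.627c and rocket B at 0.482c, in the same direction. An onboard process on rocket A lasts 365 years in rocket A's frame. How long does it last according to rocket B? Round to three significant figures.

The velocity of rocket A relative to rocket B is (0.627 − 0.482)c / (1 − 0.627×0.482) = 0.2078c; relative speed 0.2078c.
At |u| = 0.2078c, γ = (1 − 0.0431808)^(−1/2) = 1.0223.
Rocket A's interval is proper; time dilation gives Δt_B = γΔτ = 1.0223 × 365 years = 373 years.

373 years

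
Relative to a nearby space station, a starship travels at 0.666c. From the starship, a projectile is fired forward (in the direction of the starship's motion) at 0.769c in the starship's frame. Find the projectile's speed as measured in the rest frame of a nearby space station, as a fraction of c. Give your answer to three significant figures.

In units of c, u = (u' + v)/(1 + u'v) with u' = 0.769 and v = 0.666.
Numerator: 0.769 + 0.666 = 1.435. Denominator: 1 + (0.769)(0.666) = 1.512154.
u = 1.435/1.512154 = 0.94898, so the speed is 0.949c.

0.949c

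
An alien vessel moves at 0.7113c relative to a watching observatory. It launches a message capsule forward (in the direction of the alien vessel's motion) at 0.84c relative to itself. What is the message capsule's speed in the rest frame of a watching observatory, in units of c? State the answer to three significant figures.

0.971c

Relativistic velocity addition: u = (u' + v)/(1 + u'v/c²), with u' = 0.84c and v = 0.7113c.
Numerator: 0.84 + 0.7113 = 1.5513. Denominator: 1 + (0.84)(0.7113) = 1.597492.
u = 1.5513/1.597492 = 0.97108, so the speed is 0.971c.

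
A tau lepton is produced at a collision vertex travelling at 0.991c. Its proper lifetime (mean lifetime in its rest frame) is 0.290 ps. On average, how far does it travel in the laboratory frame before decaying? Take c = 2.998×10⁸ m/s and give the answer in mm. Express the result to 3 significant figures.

γ = 1/√(1 − β²) = 1/√(1 − 0.982081) = 1/√0.017919 = 1/0.133862 = 7.4704.
Lab-frame lifetime: Δt = γτ = 7.4704 × 0.290 ps = 2.1664 ps.
Distance: d = vΔt = 0.991 × 2.998×10⁸ m/s × 2.1664×10^-12 s = 6.44×10^-4 m = 0.644 mm.

0.644 mm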